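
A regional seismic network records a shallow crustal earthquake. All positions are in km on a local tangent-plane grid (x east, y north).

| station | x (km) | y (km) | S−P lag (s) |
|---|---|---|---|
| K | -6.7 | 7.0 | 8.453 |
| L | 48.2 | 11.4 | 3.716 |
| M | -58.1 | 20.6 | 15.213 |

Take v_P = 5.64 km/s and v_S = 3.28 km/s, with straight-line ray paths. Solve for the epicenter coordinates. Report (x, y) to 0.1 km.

Distance from S−P lag: d = Δt · v_P v_S / (v_P − v_S) = Δt · (5.64·3.28)/(5.64−3.28) ≈ 7.8386·Δt.
So d_K = 66.26, d_L = 29.13, d_M = 119.25 km.
Circle about each station: (x + 6.7)² + (y − 7.0)² = 66.26²; (x − 48.2)² + (y − 11.4)² = 29.13²; (x + 58.1)² + (y − 20.6)² = 119.25².
Subtracting the K equation from the L and M equations removes the quadratic terms:
109.8 x + 8.8 y = 5901.14
-102.8 x + 27.2 y = -6124.09
Solving the 2×2 system: x ≈ 55.1, y ≈ -16.9 km.
Check against K (with the unrounded x, y): √((x + 6.7)²+(y − 7.0)²) = 66.26 ≈ 66.26 km. ✓

55.1 km east, -16.9 km north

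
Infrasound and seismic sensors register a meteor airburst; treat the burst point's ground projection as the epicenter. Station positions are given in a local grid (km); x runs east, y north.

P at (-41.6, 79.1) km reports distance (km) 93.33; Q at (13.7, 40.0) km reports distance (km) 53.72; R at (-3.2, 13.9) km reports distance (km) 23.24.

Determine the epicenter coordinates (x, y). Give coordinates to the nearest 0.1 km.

(-9.4, -8.5)

Circle about each station: (x + 41.6)² + (y − 79.1)² = 93.33²; (x − 13.7)² + (y − 40.0)² = 53.72²; (x + 3.2)² + (y − 13.9)² = 23.24².
Subtracting the P equation from the Q and R equations removes the quadratic terms:
110.6 x − 78.2 y = -375.03
76.8 x − 130.4 y = 386.47
Solving the 2×2 system: x ≈ -9.4, y ≈ -8.5 km.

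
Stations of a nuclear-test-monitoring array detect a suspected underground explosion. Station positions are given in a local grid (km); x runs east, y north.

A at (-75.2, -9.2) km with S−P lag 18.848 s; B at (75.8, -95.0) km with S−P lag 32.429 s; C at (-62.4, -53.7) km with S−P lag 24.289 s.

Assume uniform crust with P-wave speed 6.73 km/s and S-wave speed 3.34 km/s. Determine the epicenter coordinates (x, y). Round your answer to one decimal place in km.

Distance from S−P lag: d = Δt · v_P v_S / (v_P − v_S) = Δt · (6.73·3.34)/(6.73−3.34) ≈ 6.6307·Δt.
So d_A = 124.98, d_B = 215.03, d_C = 161.05 km.
Circle about each station: (x + 75.2)² + (y + 9.2)² = 124.98²; (x − 75.8)² + (y + 95.0)² = 215.03²; (x + 62.4)² + (y + 53.7)² = 161.05².
Subtracting pairs of circle equations eliminates x²+y² and gives linear equations (the radical axes):
302.0 x − 171.6 y = -21586.94
25.6 x − 89.0 y = -9279.33
Solving the 2×2 system: x ≈ -14.6, y ≈ 100.1 km.
Check against A (with the unrounded x, y): √((x + 75.2)²+(y + 9.2)²) = 124.92 ≈ 124.98 km. ✓

x ≈ -14.6 km, y ≈ 100.1 km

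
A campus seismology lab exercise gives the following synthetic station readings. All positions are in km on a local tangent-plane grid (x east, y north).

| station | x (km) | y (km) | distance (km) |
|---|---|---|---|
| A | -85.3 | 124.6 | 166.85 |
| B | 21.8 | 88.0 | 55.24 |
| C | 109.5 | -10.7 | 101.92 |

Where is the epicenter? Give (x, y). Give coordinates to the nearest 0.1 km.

Circle about each station: (x + 85.3)² + (y − 124.6)² = 166.85²; (x − 21.8)² + (y − 88.0)² = 55.24²; (x − 109.5)² + (y + 10.7)² = 101.92².
Subtracting pairs of circle equations eliminates x²+y² and gives linear equations (the radical axes):
214.2 x − 73.2 y = 10205.45
389.6 x − 270.6 y = 6754.73
Solving the 2×2 system: x ≈ 77.0, y ≈ 85.9 km.
Check against A (with the unrounded x, y): √((x + 85.3)²+(y − 124.6)²) = 166.85 ≈ 166.85 km. ✓

77.0 km east, 85.9 km north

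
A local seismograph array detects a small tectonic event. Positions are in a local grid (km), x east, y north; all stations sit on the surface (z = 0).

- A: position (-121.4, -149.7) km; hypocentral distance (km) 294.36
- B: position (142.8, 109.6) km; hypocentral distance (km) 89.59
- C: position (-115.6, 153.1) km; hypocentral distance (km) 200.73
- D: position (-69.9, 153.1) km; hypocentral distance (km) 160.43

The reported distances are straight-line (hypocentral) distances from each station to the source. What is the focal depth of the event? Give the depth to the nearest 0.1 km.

depth ≈ 31.4 km

Each station gives a sphere (x−x_i)² + (y−y_i)² + z² = d_i² (stations at z=0).
Subtracting the A sphere from B and C: z² cancels, leaving linear equations in x and y:
528.4 x + 518.6 y = 73877.39
11.6 x + 605.6 y = 46010.20
Solving: x ≈ 66.498, y ≈ 74.701 km (keep extra digits for the depth step; rounded: 66.5, 74.7).
Then from the A sphere: z² = 294.36² − (x + 121.4)² − (y + 149.7)² with x = 66.498, y = 74.701, so z ≈ 31.406 ≈ 31.4 km.
Check against D (with the unrounded solution): distance 160.43 ≈ 160.43 km. ✓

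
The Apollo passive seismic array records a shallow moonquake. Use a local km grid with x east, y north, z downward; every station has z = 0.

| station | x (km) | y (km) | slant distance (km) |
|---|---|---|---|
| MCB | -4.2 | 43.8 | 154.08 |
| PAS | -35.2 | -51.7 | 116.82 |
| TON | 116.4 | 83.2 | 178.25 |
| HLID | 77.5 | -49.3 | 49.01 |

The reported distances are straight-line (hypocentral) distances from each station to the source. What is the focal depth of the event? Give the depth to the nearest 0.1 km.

Each station gives a sphere (x−x_i)² + (y−y_i)² + z² = d_i² (stations at z=0).
Subtracting the MCB sphere from PAS and TON: z² cancels, leaving linear equations in x and y:
-62.0 x − 191.0 y = 12069.58
241.2 x + 78.8 y = 10502.70
Solving: x ≈ 71.803, y ≈ -86.499 km (keep extra digits for the depth step; rounded: 71.8, -86.5).
Then from the MCB sphere: z² = 154.08² − (x + 4.2)² − (y − 43.8)² with x = 71.803, y = -86.499, so z ≈ 31.406 ≈ 31.4 km.

depth ≈ 31.4 km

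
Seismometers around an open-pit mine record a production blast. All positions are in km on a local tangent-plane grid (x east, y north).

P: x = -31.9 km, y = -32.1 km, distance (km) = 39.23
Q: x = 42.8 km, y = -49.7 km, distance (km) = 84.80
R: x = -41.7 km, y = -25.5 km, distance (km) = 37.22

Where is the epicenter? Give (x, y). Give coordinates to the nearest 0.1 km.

Circle about each station: (x + 31.9)² + (y + 32.1)² = 39.23²; (x − 42.8)² + (y + 49.7)² = 84.80²; (x + 41.7)² + (y + 25.5)² = 37.22².
Subtracting the P equation from the Q and R equations removes the quadratic terms:
149.4 x − 35.2 y = -3398.14
-19.6 x + 13.2 y = 494.78
Solving the 2×2 system: x ≈ -21.4, y ≈ 5.7 km.
Check against P (with the unrounded x, y): √((x + 31.9)²+(y + 32.1)²) = 39.24 ≈ 39.23 km. ✓

(-21.4, 5.7)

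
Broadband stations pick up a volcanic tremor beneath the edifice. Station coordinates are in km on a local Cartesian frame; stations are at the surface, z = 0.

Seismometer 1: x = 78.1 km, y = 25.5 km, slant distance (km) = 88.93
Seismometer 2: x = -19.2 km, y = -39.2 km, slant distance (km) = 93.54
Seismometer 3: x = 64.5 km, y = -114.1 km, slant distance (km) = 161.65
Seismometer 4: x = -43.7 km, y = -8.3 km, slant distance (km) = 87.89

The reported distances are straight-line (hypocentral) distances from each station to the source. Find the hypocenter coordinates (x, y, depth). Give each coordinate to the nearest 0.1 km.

(11.4, 26.8, 58.8)

Each station gives a sphere (x−x_i)² + (y−y_i)² + z² = d_i² (stations at z=0).
Subtracting the Seismometer 1 sphere from Seismometer 2 and Seismometer 3: z² cancels, leaving linear equations in x and y:
-194.6 x − 129.4 y = -5685.77
-27.2 x − 279.2 y = -7792.98
Solving: x ≈ 11.396, y ≈ 26.802 km (keep extra digits for the depth step; rounded: 11.4, 26.8).
Then from the Seismometer 1 sphere: z² = 88.93² − (x − 78.1)² − (y − 25.5)² with x = 11.396, y = 26.802, so z ≈ 58.800 ≈ 58.8 km.
Check against Seismometer 4 (with the unrounded solution): distance 87.89 ≈ 87.89 km. ✓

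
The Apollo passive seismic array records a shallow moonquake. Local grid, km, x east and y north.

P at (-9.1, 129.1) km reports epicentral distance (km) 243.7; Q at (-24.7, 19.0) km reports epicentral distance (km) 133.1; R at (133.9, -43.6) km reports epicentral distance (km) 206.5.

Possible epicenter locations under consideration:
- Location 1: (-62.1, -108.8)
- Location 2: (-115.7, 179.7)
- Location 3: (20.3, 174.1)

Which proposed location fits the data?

Location 1

For each candidate, compare |candidate − station| to the reported distance:
Location 1: residuals P 0.0, Q 0.1, R 0.1 → max 0.1 km
Location 2: residuals P 125.7, Q 51.6, R 128.4 → max 128.4 km
Location 3: residuals P 189.9, Q 28.4, R 39.1 → max 189.9 km
Only Location 1 has all residuals ≈ 0.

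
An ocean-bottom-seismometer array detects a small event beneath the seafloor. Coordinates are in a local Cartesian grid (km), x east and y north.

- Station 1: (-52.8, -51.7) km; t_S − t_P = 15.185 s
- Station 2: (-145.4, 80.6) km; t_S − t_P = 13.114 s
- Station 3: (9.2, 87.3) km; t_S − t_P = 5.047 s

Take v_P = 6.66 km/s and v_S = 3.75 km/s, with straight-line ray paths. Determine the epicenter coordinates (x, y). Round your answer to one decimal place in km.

x ≈ -32.9 km, y ≈ 77.1 km

Distance from S−P lag: d = Δt · v_P v_S / (v_P − v_S) = Δt · (6.66·3.75)/(6.66−3.75) ≈ 8.5825·Δt.
So d_Station 1 = 130.32, d_Station 2 = 112.55, d_Station 3 = 43.32 km.
Circle about each station: (x + 52.8)² + (y + 51.7)² = 130.32²; (x + 145.4)² + (y − 80.6)² = 112.55²; (x − 9.2)² + (y − 87.3)² = 43.32².
Subtracting pairs of circle equations eliminates x²+y² and gives linear equations (the radical axes):
-185.2 x + 264.6 y = 26492.59
124.0 x + 278.0 y = 17351.88
Solving the 2×2 system: x ≈ -32.9, y ≈ 77.1 km.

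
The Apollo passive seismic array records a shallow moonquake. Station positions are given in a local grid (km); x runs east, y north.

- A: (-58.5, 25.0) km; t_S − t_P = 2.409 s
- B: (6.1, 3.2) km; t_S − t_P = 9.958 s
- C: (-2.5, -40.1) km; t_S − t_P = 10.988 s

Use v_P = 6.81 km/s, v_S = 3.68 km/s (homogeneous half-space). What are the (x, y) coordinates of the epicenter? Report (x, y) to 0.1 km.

Distance from S−P lag: d = Δt · v_P v_S / (v_P − v_S) = Δt · (6.81·3.68)/(6.81−3.68) ≈ 8.0066·Δt.
So d_A = 19.29, d_B = 79.73, d_C = 87.98 km.
Circle about each station: (x + 58.5)² + (y − 25.0)² = 19.29²; (x − 6.1)² + (y − 3.2)² = 79.73²; (x + 2.5)² + (y + 40.1)² = 87.98².
Subtracting pairs of circle equations eliminates x²+y² and gives linear equations (the radical axes):
129.2 x − 43.6 y = -9984.57
112.0 x − 130.2 y = -9801.37
Solving the 2×2 system: x ≈ -73.1, y ≈ 12.4 km.

(-73.1, 12.4)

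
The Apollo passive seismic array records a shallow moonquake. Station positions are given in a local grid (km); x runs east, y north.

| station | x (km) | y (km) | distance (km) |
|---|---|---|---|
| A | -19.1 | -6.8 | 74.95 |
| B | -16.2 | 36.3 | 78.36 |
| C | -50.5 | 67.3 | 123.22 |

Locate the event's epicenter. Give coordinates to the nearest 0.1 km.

x ≈ 55.1 km, y ≈ 3.8 km

Circle about each station: (x + 19.1)² + (y + 6.8)² = 74.95²; (x + 16.2)² + (y − 36.3)² = 78.36²; (x + 50.5)² + (y − 67.3)² = 123.22².
Subtracting the A equation from the B and C equations removes the quadratic terms:
5.8 x + 86.2 y = 646.29
-62.8 x + 148.2 y = -2897.18
Solving the 2×2 system: x ≈ 55.1, y ≈ 3.8 km.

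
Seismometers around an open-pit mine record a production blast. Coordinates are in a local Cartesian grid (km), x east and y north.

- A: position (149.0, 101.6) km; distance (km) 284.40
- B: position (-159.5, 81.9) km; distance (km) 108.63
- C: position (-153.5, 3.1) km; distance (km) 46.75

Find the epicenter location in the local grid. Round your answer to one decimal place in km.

Circle about each station: (x − 149.0)² + (y − 101.6)² = 284.40²; (x + 159.5)² + (y − 81.9)² = 108.63²; (x + 153.5)² + (y − 3.1)² = 46.75².
Subtracting pairs of circle equations eliminates x²+y² and gives linear equations (the radical axes):
-617.0 x − 39.4 y = 68707.18
-605.0 x − 197.0 y = 69746.10
Solving the 2×2 system: x ≈ -110.4, y ≈ -15.0 km.
Check against A (with the unrounded x, y): √((x − 149.0)²+(y − 101.6)²) = 284.40 ≈ 284.40 km. ✓

(-110.4, -15.0)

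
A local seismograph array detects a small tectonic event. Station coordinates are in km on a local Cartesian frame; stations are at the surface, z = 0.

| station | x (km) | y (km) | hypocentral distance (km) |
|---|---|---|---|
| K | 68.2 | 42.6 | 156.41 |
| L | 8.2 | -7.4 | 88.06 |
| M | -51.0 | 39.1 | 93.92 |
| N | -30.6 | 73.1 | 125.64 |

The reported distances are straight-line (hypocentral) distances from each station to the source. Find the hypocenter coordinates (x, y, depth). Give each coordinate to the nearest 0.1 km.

Each station gives a sphere (x−x_i)² + (y−y_i)² + z² = d_i² (stations at z=0).
Subtracting the K sphere from L and M: z² cancels, leaving linear equations in x and y:
-120.0 x − 100.0 y = 10365.52
-238.4 x − 7.0 y = 13306.93
Solving: x ≈ -54.701, y ≈ -38.013 km (keep extra digits for the depth step; rounded: -54.7, -38.0).
Then from the K sphere: z² = 156.41² − (x − 68.2)² − (y − 42.6)² with x = -54.701, y = -38.013, so z ≈ 53.488 ≈ 53.5 km.

x ≈ -54.7 km, y ≈ -38.0 km, depth ≈ 53.5 km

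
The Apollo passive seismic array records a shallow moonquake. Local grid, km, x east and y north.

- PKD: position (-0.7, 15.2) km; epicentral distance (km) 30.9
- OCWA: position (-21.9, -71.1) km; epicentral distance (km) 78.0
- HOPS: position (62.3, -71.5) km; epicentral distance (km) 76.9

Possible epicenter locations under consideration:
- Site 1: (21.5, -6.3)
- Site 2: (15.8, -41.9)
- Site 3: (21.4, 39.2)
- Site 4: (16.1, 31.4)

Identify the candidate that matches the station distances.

Site 1

For each candidate, compare |candidate − station| to the reported distance:
Site 1: residuals PKD 0.0, OCWA 0.0, HOPS 0.0 → max 0.0 km
Site 2: residuals PKD 28.5, OCWA 30.3, HOPS 21.8 → max 30.3 km
Site 3: residuals PKD 1.7, OCWA 40.5, HOPS 41.1 → max 41.1 km
Site 4: residuals PKD 7.6, OCWA 31.3, HOPS 35.9 → max 35.9 km
Only Site 1 has all residuals ≈ 0.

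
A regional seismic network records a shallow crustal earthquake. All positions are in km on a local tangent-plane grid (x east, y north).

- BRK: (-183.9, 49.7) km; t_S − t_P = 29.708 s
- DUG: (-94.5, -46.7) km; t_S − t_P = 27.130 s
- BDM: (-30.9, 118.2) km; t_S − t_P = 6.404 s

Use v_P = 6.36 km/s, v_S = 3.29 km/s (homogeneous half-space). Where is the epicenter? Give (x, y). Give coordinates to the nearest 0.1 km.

(10.8, 105.3)

Distance from S−P lag: d = Δt · v_P v_S / (v_P − v_S) = Δt · (6.36·3.29)/(6.36−3.29) ≈ 6.8158·Δt.
So d_BRK = 202.48, d_DUG = 184.91, d_BDM = 43.65 km.
Circle about each station: (x + 183.9)² + (y − 49.7)² = 202.48²; (x + 94.5)² + (y + 46.7)² = 184.91²; (x + 30.9)² + (y − 118.2)² = 43.65².
Subtracting the BRK equation from the DUG and BDM equations removes the quadratic terms:
178.8 x − 192.8 y = -18371.72
306.0 x + 137.0 y = 17729.58
Solving the 2×2 system: x ≈ 10.8, y ≈ 105.3 km.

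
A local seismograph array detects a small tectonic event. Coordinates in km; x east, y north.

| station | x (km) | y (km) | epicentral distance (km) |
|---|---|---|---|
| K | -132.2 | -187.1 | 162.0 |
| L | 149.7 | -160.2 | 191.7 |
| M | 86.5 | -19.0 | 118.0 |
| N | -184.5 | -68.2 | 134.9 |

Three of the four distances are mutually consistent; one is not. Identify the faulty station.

Solve using three stations at a time. Using K, L, M (subtract circle equations pairwise → linear system) gives (x, y) ≈ (-19.7, -70.5).
Distances from that point to each station vs reported:
  K: calculated 162.0 vs reported 162.0 → residual 0.0 km
  L: calculated 191.7 vs reported 191.7 → residual 0.0 km
  M: calculated 118.0 vs reported 118.0 → residual 0.0 km
  N: calculated 164.8 vs reported 134.9 → residual 29.9 km
K, L, M are mutually consistent (residuals ≈ 0); N is off by 29.9 km.

N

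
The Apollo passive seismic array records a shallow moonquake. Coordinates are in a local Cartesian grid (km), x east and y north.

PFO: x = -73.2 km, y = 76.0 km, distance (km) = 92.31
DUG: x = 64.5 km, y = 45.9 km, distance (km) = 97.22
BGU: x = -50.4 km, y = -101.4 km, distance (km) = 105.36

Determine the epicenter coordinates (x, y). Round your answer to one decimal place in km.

Circle about each station: (x + 73.2)² + (y − 76.0)² = 92.31²; (x − 64.5)² + (y − 45.9)² = 97.22²; (x + 50.4)² + (y + 101.4)² = 105.36².
Subtracting pairs of circle equations eliminates x²+y² and gives linear equations (the radical axes):
275.4 x − 60.2 y = -5797.77
45.6 x − 354.8 y = -891.71
Solving the 2×2 system: x ≈ -21.1, y ≈ -0.2 km.

x ≈ -21.1 km, y ≈ -0.2 km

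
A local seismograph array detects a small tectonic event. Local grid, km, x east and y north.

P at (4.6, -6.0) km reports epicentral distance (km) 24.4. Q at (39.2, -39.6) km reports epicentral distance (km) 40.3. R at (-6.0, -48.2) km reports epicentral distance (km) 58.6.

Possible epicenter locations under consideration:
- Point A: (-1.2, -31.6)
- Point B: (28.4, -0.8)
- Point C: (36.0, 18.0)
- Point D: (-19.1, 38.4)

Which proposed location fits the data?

Point B

For each candidate, compare |candidate − station| to the reported distance:
Point A: residuals P 1.8, Q 0.9, R 41.3 → max 41.3 km
Point B: residuals P 0.0, Q 0.0, R 0.0 → max 0.0 km
Point C: residuals P 15.1, Q 17.4, R 19.8 → max 19.8 km
Point D: residuals P 25.9, Q 57.1, R 29.0 → max 57.1 km
Only Point B has all residuals ≈ 0.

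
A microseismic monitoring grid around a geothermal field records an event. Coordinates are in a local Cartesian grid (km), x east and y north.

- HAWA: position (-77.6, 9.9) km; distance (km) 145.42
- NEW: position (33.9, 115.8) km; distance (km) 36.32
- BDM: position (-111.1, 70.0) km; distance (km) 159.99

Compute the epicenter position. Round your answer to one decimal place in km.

Circle about each station: (x + 77.6)² + (y − 9.9)² = 145.42²; (x − 33.9)² + (y − 115.8)² = 36.32²; (x + 111.1)² + (y − 70.0)² = 159.99².
Subtracting pairs of circle equations eliminates x²+y² and gives linear equations (the radical axes):
223.0 x + 211.8 y = 28266.91
-67.0 x + 120.2 y = 6673.62
Solving the 2×2 system: x ≈ 48.4, y ≈ 82.5 km.

x ≈ 48.4 km, y ≈ 82.5 km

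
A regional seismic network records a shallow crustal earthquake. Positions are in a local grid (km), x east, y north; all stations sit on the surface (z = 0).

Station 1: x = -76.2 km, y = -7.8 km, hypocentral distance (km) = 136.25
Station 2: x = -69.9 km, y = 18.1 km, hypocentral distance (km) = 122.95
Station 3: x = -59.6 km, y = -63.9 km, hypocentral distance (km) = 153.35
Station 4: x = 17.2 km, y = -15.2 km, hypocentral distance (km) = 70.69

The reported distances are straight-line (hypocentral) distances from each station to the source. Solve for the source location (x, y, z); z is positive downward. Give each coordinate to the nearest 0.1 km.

(47.4, 42.4, 27.7)

Each station gives a sphere (x−x_i)² + (y−y_i)² + z² = d_i² (stations at z=0).
Subtracting the Station 1 sphere from Station 2 and Station 3: z² cancels, leaving linear equations in x and y:
12.6 x + 51.8 y = 2793.70
33.2 x − 112.2 y = -3184.07
Solving: x ≈ 47.397, y ≈ 42.403 km (keep extra digits for the depth step; rounded: 47.4, 42.4).
Then from the Station 1 sphere: z² = 136.25² − (x + 76.2)² − (y + 7.8)² with x = 47.397, y = 42.403, so z ≈ 27.704 ≈ 27.7 km.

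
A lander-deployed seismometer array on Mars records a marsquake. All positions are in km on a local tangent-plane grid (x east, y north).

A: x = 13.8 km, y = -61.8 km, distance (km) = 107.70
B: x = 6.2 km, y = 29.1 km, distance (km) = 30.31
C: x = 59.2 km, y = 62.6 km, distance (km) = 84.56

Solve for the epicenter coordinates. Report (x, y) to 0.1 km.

-22.2 km east, 39.7 km north

Circle about each station: (x − 13.8)² + (y + 61.8)² = 107.70²; (x − 6.2)² + (y − 29.1)² = 30.31²; (x − 59.2)² + (y − 62.6)² = 84.56².
Subtracting pairs of circle equations eliminates x²+y² and gives linear equations (the radical axes):
-15.2 x + 181.8 y = 7556.16
90.8 x + 248.8 y = 7862.62
Solving the 2×2 system: x ≈ -22.2, y ≈ 39.7 km.
Check against A (with the unrounded x, y): √((x − 13.8)²+(y + 61.8)²) = 107.70 ≈ 107.70 km. ✓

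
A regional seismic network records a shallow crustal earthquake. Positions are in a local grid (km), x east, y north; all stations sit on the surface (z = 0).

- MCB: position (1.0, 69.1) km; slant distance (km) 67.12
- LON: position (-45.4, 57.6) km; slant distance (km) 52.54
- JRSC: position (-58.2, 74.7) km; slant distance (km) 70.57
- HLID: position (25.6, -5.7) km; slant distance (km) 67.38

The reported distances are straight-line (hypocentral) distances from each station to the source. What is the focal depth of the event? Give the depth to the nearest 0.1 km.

30.5 km

Each station gives a sphere (x−x_i)² + (y−y_i)² + z² = d_i² (stations at z=0).
Subtracting the MCB sphere from LON and JRSC: z² cancels, leaving linear equations in x and y:
-92.8 x − 23.0 y = 2347.75
-118.4 x + 11.2 y = 3716.49
Solving: x ≈ -29.707, y ≈ 17.785 km (keep extra digits for the depth step; rounded: -29.7, 17.8).
Then from the MCB sphere: z² = 67.12² − (x − 1.0)² − (y − 69.1)² with x = -29.707, y = 17.785, so z ≈ 30.479 ≈ 30.5 km.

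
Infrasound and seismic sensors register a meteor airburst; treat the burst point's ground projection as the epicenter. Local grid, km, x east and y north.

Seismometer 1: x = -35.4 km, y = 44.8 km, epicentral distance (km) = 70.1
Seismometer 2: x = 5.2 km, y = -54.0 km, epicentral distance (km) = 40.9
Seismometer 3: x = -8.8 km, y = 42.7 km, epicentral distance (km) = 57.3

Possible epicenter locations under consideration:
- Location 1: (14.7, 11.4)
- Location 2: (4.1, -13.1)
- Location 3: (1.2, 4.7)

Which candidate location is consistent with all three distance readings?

Location 2

For each candidate, compare |candidate − station| to the reported distance:
Location 1: residuals Seismometer 1 9.9, Seismometer 2 25.2, Seismometer 3 18.2 → max 25.2 km
Location 2: residuals Seismometer 1 0.0, Seismometer 2 0.0, Seismometer 3 0.0 → max 0.0 km
Location 3: residuals Seismometer 1 15.8, Seismometer 2 17.9, Seismometer 3 18.0 → max 18.0 km
Only Location 2 has all residuals ≈ 0.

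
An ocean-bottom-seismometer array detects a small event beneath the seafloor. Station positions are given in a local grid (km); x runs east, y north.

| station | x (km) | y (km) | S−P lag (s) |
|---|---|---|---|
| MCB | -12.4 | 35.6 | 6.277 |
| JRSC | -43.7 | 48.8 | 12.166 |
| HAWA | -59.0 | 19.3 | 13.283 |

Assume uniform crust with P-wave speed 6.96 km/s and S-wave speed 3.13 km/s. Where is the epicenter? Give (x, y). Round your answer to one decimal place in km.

x ≈ 16.4 km, y ≈ 14.5 km

Distance from S−P lag: d = Δt · v_P v_S / (v_P − v_S) = Δt · (6.96·3.13)/(6.96−3.13) ≈ 5.6879·Δt.
So d_MCB = 35.70, d_JRSC = 69.20, d_HAWA = 75.55 km.
Circle about each station: (x + 12.4)² + (y − 35.6)² = 35.70²; (x + 43.7)² + (y − 48.8)² = 69.20²; (x + 59.0)² + (y − 19.3)² = 75.55².
Subtracting pairs of circle equations eliminates x²+y² and gives linear equations (the radical axes):
-62.6 x + 26.4 y = -644.14
-93.2 x − 32.6 y = -2000.94
Solving the 2×2 system: x ≈ 16.4, y ≈ 14.5 km.
Check against MCB (with the unrounded x, y): √((x + 12.4)²+(y − 35.6)²) = 35.71 ≈ 35.70 km. ✓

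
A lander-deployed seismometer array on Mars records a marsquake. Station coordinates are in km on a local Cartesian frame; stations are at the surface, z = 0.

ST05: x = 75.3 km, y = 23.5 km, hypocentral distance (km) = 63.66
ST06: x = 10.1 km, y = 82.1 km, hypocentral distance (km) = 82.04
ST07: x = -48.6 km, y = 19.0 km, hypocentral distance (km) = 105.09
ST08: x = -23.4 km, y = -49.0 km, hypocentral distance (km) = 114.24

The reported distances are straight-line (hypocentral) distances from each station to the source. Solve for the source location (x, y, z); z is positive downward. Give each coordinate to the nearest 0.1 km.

Each station gives a sphere (x−x_i)² + (y−y_i)² + z² = d_i² (stations at z=0).
Subtracting the ST05 sphere from ST06 and ST07: z² cancels, leaving linear equations in x and y:
-130.4 x + 117.2 y = -2057.89
-247.8 x − 9.0 y = -10490.69
Solving: x ≈ 41.304, y ≈ 28.397 km (keep extra digits for the depth step; rounded: 41.3, 28.4).
Then from the ST05 sphere: z² = 63.66² − (x − 75.3)² − (y − 23.5)² with x = 41.304, y = 28.397, so z ≈ 53.599 ≈ 53.6 km.
Check against ST08 (with the unrounded solution): distance 114.24 ≈ 114.24 km. ✓

x ≈ 41.3 km, y ≈ 28.4 km, depth ≈ 53.6 km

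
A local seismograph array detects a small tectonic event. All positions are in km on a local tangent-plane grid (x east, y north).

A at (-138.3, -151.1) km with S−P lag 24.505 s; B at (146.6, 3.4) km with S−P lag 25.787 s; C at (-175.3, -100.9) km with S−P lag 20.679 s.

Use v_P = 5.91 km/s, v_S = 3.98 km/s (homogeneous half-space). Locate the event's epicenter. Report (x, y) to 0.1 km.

Distance from S−P lag: d = Δt · v_P v_S / (v_P − v_S) = Δt · (5.91·3.98)/(5.91−3.98) ≈ 12.1875·Δt.
So d_A = 298.65, d_B = 314.28, d_C = 252.02 km.
Circle about each station: (x + 138.3)² + (y + 151.1)² = 298.65²; (x − 146.6)² + (y − 3.4)² = 314.28²; (x + 175.3)² + (y + 100.9)² = 252.02².
Subtracting pairs of circle equations eliminates x²+y² and gives linear equations (the radical axes):
569.8 x + 309.0 y = -30035.08
-74.0 x + 100.4 y = 24630.54
Solving the 2×2 system: x ≈ -132.7, y ≈ 147.5 km.

(-132.7, 147.5)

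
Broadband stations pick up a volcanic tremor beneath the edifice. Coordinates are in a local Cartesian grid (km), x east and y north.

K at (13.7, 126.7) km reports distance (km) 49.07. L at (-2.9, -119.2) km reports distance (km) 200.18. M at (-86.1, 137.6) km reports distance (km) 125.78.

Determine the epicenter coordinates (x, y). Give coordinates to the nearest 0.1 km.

x ≈ 25.2 km, y ≈ 79.0 km

Circle about each station: (x − 13.7)² + (y − 126.7)² = 49.07²; (x + 2.9)² + (y + 119.2)² = 200.18²; (x + 86.1)² + (y − 137.6)² = 125.78².
Subtracting the K equation from the L and M equations removes the quadratic terms:
-33.2 x − 491.8 y = -39687.70
-199.6 x + 21.8 y = -3306.35
Solving the 2×2 system: x ≈ 25.2, y ≈ 79.0 km.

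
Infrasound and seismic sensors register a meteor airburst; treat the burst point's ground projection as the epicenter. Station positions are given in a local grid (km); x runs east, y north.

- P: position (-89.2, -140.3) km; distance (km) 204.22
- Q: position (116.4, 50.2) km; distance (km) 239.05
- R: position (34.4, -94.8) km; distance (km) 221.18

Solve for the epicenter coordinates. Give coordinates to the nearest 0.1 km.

Circle about each station: (x + 89.2)² + (y + 140.3)² = 204.22²; (x − 116.4)² + (y − 50.2)² = 239.05²; (x − 34.4)² + (y + 94.8)² = 221.18².
Subtracting the P equation from the Q and R equations removes the quadratic terms:
411.2 x + 381.0 y = -27010.82
247.2 x + 91.0 y = -24685.11
Solving the 2×2 system: x ≈ -122.4, y ≈ 61.2 km.

-122.4 km east, 61.2 km north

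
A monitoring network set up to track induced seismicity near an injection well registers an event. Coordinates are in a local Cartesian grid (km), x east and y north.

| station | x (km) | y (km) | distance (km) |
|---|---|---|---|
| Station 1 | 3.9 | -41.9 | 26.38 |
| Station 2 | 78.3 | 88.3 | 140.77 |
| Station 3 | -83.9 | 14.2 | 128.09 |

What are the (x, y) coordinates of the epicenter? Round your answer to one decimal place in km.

Circle about each station: (x − 3.9)² + (y + 41.9)² = 26.38²; (x − 78.3)² + (y − 88.3)² = 140.77²; (x + 83.9)² + (y − 14.2)² = 128.09².
Subtracting the Station 1 equation from the Station 2 and Station 3 equations removes the quadratic terms:
148.8 x + 260.4 y = -6963.33
-175.6 x + 112.2 y = -10241.11
Solving the 2×2 system: x ≈ 30.2, y ≈ -44.0 km.
Check against Station 1 (with the unrounded x, y): √((x − 3.9)²+(y + 41.9)²) = 26.39 ≈ 26.38 km. ✓

(30.2, -44.0)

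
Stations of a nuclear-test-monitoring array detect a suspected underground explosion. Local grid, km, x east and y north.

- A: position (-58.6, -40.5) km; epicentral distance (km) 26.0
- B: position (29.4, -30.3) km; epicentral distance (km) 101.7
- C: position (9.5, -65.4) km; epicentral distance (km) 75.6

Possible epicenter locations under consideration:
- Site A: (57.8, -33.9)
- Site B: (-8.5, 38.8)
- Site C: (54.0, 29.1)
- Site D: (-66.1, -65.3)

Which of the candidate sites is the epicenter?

For each candidate, compare |candidate − station| to the reported distance:
Site A: residuals A 90.6, B 73.1, C 17.9 → max 90.6 km
Site B: residuals A 67.8, B 22.9, C 30.1 → max 67.8 km
Site C: residuals A 106.4, B 37.4, C 28.9 → max 106.4 km
Site D: residuals A 0.1, B 0.0, C 0.0 → max 0.1 km
Only Site D has all residuals ≈ 0.

Site D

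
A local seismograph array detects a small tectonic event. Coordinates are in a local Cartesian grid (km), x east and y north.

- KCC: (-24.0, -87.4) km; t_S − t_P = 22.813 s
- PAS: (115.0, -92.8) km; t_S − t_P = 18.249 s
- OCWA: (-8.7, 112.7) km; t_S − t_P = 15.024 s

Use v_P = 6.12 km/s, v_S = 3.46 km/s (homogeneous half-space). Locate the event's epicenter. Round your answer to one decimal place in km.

Distance from S−P lag: d = Δt · v_P v_S / (v_P − v_S) = Δt · (6.12·3.46)/(6.12−3.46) ≈ 7.9606·Δt.
So d_KCC = 181.61, d_PAS = 145.27, d_OCWA = 119.60 km.
Circle about each station: (x + 24.0)² + (y + 87.4)² = 181.61²; (x − 115.0)² + (y + 92.8)² = 145.27²; (x + 8.7)² + (y − 112.7)² = 119.60².
Subtracting the KCC equation from the PAS and OCWA equations removes the quadratic terms:
278.0 x − 10.8 y = 25500.90
30.6 x + 400.2 y = 23240.25
Solving the 2×2 system: x ≈ 93.7, y ≈ 50.9 km.
Check against KCC (with the unrounded x, y): √((x + 24.0)²+(y + 87.4)²) = 181.61 ≈ 181.61 km. ✓

x ≈ 93.7 km, y ≈ 50.9 km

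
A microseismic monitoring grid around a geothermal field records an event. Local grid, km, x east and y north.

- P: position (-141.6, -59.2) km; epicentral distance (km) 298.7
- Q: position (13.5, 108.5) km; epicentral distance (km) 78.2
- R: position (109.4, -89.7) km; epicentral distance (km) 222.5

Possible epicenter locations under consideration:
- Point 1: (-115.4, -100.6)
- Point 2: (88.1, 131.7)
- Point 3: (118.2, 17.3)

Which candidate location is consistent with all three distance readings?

Point 2

For each candidate, compare |candidate − station| to the reported distance:
Point 1: residuals P 249.7, Q 167.4, R 2.6 → max 249.7 km
Point 2: residuals P 0.0, Q 0.1, R 0.1 → max 0.1 km
Point 3: residuals P 27.9, Q 60.7, R 115.1 → max 115.1 km
Only Point 2 has all residuals ≈ 0.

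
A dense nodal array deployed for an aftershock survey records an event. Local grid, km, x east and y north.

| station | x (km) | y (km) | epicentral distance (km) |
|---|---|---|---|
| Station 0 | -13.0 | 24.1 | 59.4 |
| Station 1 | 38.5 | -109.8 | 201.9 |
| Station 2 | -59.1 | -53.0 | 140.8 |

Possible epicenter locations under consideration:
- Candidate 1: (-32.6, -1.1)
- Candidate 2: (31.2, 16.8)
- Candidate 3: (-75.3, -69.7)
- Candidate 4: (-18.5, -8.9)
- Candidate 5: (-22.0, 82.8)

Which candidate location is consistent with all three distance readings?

For each candidate, compare |candidate − station| to the reported distance:
Candidate 1: residuals Station 0 27.5, Station 1 72.0, Station 2 82.5 → max 82.5 km
Candidate 2: residuals Station 0 14.6, Station 1 75.1, Station 2 26.7 → max 75.1 km
Candidate 3: residuals Station 0 53.2, Station 1 81.2, Station 2 117.5 → max 117.5 km
Candidate 4: residuals Station 0 25.9, Station 1 86.0, Station 2 80.9 → max 86.0 km
Candidate 5: residuals Station 0 0.0, Station 1 0.0, Station 2 0.0 → max 0.0 km
Only Candidate 5 has all residuals ≈ 0.

Candidate 5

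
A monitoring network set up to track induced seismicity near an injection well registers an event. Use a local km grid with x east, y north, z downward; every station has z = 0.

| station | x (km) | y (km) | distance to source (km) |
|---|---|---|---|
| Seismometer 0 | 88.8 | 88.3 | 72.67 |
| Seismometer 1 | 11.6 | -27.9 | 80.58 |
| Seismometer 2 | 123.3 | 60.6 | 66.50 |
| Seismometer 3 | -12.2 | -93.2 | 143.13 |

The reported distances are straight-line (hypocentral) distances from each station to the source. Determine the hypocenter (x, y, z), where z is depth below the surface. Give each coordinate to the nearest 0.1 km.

Each station gives a sphere (x−x_i)² + (y−y_i)² + z² = d_i² (stations at z=0).
Subtracting the Seismometer 0 sphere from Seismometer 1 and Seismometer 2: z² cancels, leaving linear equations in x and y:
-154.4 x − 232.4 y = -15981.57
69.0 x − 55.4 y = 4051.60
Solving: x ≈ 74.299, y ≈ 19.405 km (keep extra digits for the depth step; rounded: 74.3, 19.4).
Then from the Seismometer 0 sphere: z² = 72.67² − (x − 88.8)² − (y − 88.3)² with x = 74.299, y = 19.405, so z ≈ 18.004 ≈ 18.0 km.

x ≈ 74.3 km, y ≈ 19.4 km, depth ≈ 18.0 km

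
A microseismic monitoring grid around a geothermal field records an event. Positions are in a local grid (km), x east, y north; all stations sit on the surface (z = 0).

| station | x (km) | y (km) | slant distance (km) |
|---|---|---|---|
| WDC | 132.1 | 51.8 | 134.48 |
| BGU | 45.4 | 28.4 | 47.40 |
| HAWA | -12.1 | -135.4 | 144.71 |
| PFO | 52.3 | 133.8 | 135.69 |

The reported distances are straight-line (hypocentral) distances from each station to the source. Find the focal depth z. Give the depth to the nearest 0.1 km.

z ≈ 16.4 km

Each station gives a sphere (x−x_i)² + (y−y_i)² + z² = d_i² (stations at z=0).
Subtracting the WDC sphere from BGU and HAWA: z² cancels, leaving linear equations in x and y:
-173.4 x − 46.8 y = -1427.82
-288.4 x − 374.4 y = -4510.19
Solving: x ≈ 6.291, y ≈ 7.201 km (keep extra digits for the depth step; rounded: 6.3, 7.2).
Then from the WDC sphere: z² = 134.48² − (x − 132.1)² − (y − 51.8)² with x = 6.291, y = 7.201, so z ≈ 16.368 ≈ 16.4 km.
Check against PFO (with the unrounded solution): distance 135.69 ≈ 135.69 km. ✓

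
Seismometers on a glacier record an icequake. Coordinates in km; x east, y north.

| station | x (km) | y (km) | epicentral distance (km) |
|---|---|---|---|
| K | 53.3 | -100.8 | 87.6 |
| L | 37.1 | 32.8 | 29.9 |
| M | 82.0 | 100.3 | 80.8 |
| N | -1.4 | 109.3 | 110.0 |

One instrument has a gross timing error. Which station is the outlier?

K

Solve using three stations at a time. Using L, M, N (subtract circle equations pairwise → linear system) gives (x, y) ≈ (64.7, 21.4).
Distances from that point to each station vs reported:
  K: calculated 122.7 vs reported 87.6 → residual 35.1 km
  L: calculated 29.9 vs reported 29.9 → residual 0.0 km
  M: calculated 80.8 vs reported 80.8 → residual 0.0 km
  N: calculated 110.0 vs reported 110.0 → residual 0.0 km
L, M, N are mutually consistent (residuals ≈ 0); K is off by 35.1 km.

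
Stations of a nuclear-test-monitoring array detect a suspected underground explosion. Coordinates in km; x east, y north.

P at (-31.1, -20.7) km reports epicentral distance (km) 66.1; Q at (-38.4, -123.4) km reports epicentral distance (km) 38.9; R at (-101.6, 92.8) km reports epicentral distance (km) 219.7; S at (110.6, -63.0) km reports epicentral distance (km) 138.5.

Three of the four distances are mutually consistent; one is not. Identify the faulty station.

Solve using three stations at a time. Using P, Q, S (subtract circle equations pairwise → linear system) gives (x, y) ≈ (-25.9, -86.6).
Distances from that point to each station vs reported:
  P: calculated 66.1 vs reported 66.1 → residual 0.0 km
  Q: calculated 38.9 vs reported 38.9 → residual 0.0 km
  R: calculated 194.7 vs reported 219.7 → residual 25.0 km
  S: calculated 138.5 vs reported 138.5 → residual 0.0 km
P, Q, S are mutually consistent (residuals ≈ 0); R is off by 25.0 km.

R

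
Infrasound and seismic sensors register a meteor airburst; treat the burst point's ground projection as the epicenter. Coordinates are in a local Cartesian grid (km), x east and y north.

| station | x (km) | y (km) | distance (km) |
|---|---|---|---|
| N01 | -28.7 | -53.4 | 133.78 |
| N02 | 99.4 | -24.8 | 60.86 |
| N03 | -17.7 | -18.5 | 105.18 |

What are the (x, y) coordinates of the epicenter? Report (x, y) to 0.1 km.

Circle about each station: (x + 28.7)² + (y + 53.4)² = 133.78²; (x − 99.4)² + (y + 24.8)² = 60.86²; (x + 17.7)² + (y + 18.5)² = 105.18².
Subtracting pairs of circle equations eliminates x²+y² and gives linear equations (the radical axes):
256.2 x + 57.2 y = 21013.30
22.0 x + 69.8 y = 3814.55
Solving the 2×2 system: x ≈ 75.1, y ≈ 31.0 km.

x ≈ 75.1 km, y ≈ 31.0 km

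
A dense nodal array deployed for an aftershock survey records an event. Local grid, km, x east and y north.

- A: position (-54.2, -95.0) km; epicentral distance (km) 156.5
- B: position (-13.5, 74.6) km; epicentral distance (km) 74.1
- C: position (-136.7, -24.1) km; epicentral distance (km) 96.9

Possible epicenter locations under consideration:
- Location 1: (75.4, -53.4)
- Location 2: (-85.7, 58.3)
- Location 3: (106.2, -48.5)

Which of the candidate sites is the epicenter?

For each candidate, compare |candidate − station| to the reported distance:
Location 1: residuals A 20.4, B 81.7, C 117.2 → max 117.2 km
Location 2: residuals A 0.0, B 0.1, C 0.0 → max 0.1 km
Location 3: residuals A 10.5, B 97.6, C 147.2 → max 147.2 km
Only Location 2 has all residuals ≈ 0.

Location 2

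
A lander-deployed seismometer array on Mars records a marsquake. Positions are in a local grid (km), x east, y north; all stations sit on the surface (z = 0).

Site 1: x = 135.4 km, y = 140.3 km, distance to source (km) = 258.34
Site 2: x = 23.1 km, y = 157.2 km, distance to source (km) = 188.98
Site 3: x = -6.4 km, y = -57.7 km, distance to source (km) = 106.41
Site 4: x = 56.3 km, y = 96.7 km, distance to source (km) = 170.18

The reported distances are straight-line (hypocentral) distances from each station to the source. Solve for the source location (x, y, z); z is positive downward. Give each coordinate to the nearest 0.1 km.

Each station gives a sphere (x−x_i)² + (y−y_i)² + z² = d_i² (stations at z=0).
Subtracting the Site 1 sphere from Site 2 and Site 3: z² cancels, leaving linear equations in x and y:
-224.6 x + 33.8 y = 18254.32
-283.6 x − 396.0 y = 20769.47
Solving: x ≈ -80.493, y ≈ 5.198 km (keep extra digits for the depth step; rounded: -80.5, 5.2).
Then from the Site 1 sphere: z² = 258.34² − (x − 135.4)² − (y − 140.3)² with x = -80.493, y = 5.198, so z ≈ 43.327 ≈ 43.3 km.
Check against Site 4 (with the unrounded solution): distance 170.18 ≈ 170.18 km. ✓

x ≈ -80.5 km, y ≈ 5.2 km, depth ≈ 43.3 km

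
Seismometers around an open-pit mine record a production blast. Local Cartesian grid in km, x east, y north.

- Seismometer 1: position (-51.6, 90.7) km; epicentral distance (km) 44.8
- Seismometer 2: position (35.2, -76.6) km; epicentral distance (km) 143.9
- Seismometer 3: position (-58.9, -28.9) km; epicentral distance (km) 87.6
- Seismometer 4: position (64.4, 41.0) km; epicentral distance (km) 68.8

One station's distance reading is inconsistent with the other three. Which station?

Seismometer 4

Solve using three stations at a time. Using Seismometer 1, Seismometer 2, Seismometer 3 (subtract circle equations pairwise → linear system) gives (x, y) ≈ (-27.5, 52.9).
Distances from that point to each station vs reported:
  Seismometer 1: calculated 44.8 vs reported 44.8 → residual 0.0 km
  Seismometer 2: calculated 143.9 vs reported 143.9 → residual 0.0 km
  Seismometer 3: calculated 87.6 vs reported 87.6 → residual 0.0 km
  Seismometer 4: calculated 92.7 vs reported 68.8 → residual 23.9 km
Seismometer 1, Seismometer 2, Seismometer 3 are mutually consistent (residuals ≈ 0); Seismometer 4 is off by 23.9 km.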